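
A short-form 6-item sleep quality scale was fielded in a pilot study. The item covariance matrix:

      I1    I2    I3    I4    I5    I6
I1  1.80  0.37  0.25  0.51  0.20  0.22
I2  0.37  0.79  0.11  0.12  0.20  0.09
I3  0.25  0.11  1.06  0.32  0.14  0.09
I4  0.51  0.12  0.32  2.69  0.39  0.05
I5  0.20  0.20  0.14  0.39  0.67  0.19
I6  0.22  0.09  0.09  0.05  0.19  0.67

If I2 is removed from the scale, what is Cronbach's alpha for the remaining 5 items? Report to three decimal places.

Cronbach's alpha = 0.508

Remaining items: I1, I3, I4, I5, I6 (k = 5).
ΣVar(i) = 1.80 + 1.06 + 2.69 + 0.67 + 0.67 = 6.89
σ²_T = 6.89 + 2 × 2.36 = 11.61
α (item deleted) = (5/4)·(1 − 6.89/11.61) = 0.508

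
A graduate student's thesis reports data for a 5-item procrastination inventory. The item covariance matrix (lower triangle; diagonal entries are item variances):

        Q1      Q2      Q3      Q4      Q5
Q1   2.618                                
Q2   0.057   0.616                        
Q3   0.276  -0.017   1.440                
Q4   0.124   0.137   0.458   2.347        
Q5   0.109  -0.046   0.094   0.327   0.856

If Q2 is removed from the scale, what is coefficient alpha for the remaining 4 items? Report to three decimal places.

α = 0.369

Remaining items: Q1, Q3, Q4, Q5 (k = 4).
Σσᵢ² = 2.618 + 1.440 + 2.347 + 0.856 = 7.261
σ²_T = 7.261 + 2 × 1.388 = 10.037
α (item deleted) = (4/3)·(1 − 7.261/10.037) = 0.369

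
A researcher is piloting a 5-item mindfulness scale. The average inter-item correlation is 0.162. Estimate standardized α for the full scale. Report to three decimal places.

Standardized α = k·r̄ / (1 + (k−1)·r̄) = 5 × 0.162 / (1 + 4 × 0.162)
  = 0.8100 / 1.6480 = 0.492

standardized α = 0.492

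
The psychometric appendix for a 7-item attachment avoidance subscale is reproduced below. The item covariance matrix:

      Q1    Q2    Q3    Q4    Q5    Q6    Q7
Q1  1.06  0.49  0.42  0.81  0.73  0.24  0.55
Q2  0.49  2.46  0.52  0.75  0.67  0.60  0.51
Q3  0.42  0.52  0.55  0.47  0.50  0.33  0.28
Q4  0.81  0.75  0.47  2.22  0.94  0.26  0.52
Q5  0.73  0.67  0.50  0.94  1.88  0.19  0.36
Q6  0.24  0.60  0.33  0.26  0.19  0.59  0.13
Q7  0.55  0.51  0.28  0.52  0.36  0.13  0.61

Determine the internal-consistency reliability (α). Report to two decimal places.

ΣVar(i) = 1.06 + 2.46 + 0.55 + 2.22 + 1.88 + 0.59 + 0.61 = 9.37
Sum of the distinct covariances = 10.27
Var(T) = 9.37 + 2 × 10.27 = 29.91
α = (k/(k−1))·(1 − ΣVar(i)/Var(T)) = (7/6)·(1 − 9.37/29.91) = 0.80

α = 0.80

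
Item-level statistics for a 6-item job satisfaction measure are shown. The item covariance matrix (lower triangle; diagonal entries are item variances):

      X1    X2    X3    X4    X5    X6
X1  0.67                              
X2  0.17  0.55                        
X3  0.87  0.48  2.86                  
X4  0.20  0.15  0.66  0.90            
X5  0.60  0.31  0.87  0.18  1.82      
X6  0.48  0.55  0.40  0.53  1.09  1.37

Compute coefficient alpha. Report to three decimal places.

Σσᵢ² = 0.67 + 0.55 + 2.86 + 0.90 + 1.82 + 1.37 = 8.17
Sum of the distinct covariances = 7.54
total variance = 8.17 + 2 × 7.54 = 23.25
α = (k/(k−1))·(1 − Σσᵢ²/total variance) = (6/5)·(1 − 8.17/23.25) = 0.778

α = 0.778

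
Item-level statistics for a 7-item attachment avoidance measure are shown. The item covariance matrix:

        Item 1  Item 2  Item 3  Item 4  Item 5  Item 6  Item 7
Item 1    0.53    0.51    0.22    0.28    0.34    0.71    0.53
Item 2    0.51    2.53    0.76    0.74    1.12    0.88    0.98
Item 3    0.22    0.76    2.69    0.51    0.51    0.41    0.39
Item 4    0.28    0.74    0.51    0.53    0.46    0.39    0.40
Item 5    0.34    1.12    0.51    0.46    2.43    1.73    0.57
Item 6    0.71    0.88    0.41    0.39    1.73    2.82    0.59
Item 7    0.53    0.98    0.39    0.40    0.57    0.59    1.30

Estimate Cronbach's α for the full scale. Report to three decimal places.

sum of item variances = 0.53 + 2.53 + 2.69 + 0.53 + 2.43 + 2.82 + 1.30 = 12.83
Sum of off-diagonal covariances = 13.03
σ²_total = 12.83 + 2 × 13.03 = 38.89
α = (k/(k−1))·(1 − sum of item variances/σ²_total) = (7/6)·(1 − 12.83/38.89) = 0.782

Cronbach's α = 0.782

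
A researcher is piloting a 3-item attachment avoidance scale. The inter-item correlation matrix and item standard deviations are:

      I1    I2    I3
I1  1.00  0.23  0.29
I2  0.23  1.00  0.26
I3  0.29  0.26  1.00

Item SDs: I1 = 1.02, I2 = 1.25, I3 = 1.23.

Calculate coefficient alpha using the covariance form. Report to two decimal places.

Σσ²ᵢ = 1.02² + 1.25² + 1.23² = 4.1158
Covariances σ_ij = r_ij · s_i · s_j:
  σ(I1,I2) = 0.23 × 1.02 × 1.25 = 0.2933
  σ(I1,I3) = 0.29 × 1.02 × 1.23 = 0.3638
  σ(I2,I3) = 0.26 × 1.25 × 1.23 = 0.3997
σ²_T = Σσ²ᵢ + 2·Σσ_ij = 4.1158 + 2 × 1.0568 = 6.2294
α = (3/2)·(1 − 4.1158/6.2294) = 0.51

coefficient alpha = 0.51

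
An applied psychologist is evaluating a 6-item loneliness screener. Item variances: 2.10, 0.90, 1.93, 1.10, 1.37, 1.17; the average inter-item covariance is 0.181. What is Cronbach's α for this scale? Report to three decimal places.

sum of item variances = 2.10 + 0.90 + 1.93 + 1.10 + 1.37 + 1.17 = 8.57
Sum of the 15 distinct covariances = 15 × 0.181 = 2.715
Var(T) = sum of item variances + 2·Σcov = 8.57 + 2 × 2.715 = 14.000
α = (6/5)·(1 − 8.57/14.000) = 0.465

Cronbach's α = 0.465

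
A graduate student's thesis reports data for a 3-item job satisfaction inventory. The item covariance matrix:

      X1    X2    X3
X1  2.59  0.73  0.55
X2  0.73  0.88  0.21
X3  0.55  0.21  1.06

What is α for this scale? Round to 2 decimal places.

α = 0.60

Σσᵢ² = 2.59 + 0.88 + 1.06 = 4.53
Sum of off-diagonal covariances = 1.49
σ²_T = 4.53 + 2 × 1.49 = 7.51
α = (k/(k−1))·(1 − Σσᵢ²/σ²_T) = (3/2)·(1 − 4.53/7.51) = 0.60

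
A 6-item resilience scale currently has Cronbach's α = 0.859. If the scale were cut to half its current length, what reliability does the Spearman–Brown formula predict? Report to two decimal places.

Length factor m = 1/2
α' = m·α / (1 − (1−m)·α)
   = 1/2 × 0.859 / (1 − (1 − 1/2) × 0.859)
   = 0.4295 / 0.5705 = 0.75

predicted reliability = 0.75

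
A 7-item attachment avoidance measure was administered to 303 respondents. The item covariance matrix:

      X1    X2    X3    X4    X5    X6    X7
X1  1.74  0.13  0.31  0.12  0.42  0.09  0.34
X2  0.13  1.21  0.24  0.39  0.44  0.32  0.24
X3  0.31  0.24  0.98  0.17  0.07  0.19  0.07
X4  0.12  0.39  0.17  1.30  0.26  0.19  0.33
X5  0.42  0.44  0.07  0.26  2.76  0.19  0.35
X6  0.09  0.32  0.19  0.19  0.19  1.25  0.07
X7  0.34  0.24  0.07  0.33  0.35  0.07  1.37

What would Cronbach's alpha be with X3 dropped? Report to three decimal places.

Remaining items: X1, X2, X4, X5, X6, X7 (k = 6).
Σσᵢ² = 1.74 + 1.21 + 1.30 + 2.76 + 1.25 + 1.37 = 9.63
Var(T) = 9.63 + 2 × 3.88 = 17.39
α (item deleted) = (6/5)·(1 − 9.63/17.39) = 0.535

Cronbach's alpha = 0.535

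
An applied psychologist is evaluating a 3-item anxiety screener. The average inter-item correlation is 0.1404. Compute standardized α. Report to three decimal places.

α = 0.329

Standardized α = k·r̄ / (1 + (k−1)·r̄) = 3 × 0.1404 / (1 + 2 × 0.1404)
  = 0.4212 / 1.2808 = 0.329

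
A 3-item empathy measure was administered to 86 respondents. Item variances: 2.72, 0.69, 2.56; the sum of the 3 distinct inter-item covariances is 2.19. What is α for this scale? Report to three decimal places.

α = 0.635

Σσᵢ² = 2.72 + 0.69 + 2.56 = 5.97
Sum of distinct covariances = 2.19
total variance = Σσᵢ² + 2·Σcov = 5.97 + 2 × 2.19 = 10.35
α = (3/2)·(1 − 5.97/10.35) = 0.635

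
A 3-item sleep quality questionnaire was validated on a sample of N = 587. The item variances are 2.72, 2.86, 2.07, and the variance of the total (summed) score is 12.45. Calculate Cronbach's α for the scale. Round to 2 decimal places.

Cronbach's α = 0.58

Σσᵢ² = 2.72 + 2.86 + 2.07 = 7.65
α = (k/(k−1))·(1 − Σσᵢ²/σ²_T) = (3/2)·(1 − 7.65/12.45) = 0.58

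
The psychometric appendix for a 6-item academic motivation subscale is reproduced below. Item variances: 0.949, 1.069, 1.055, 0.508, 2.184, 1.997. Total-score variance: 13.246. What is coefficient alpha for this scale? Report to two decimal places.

α = 0.50

sum of item variances = 0.949 + 1.069 + 1.055 + 0.508 + 2.184 + 1.997 = 7.762
α = (k/(k−1))·(1 − sum of item variances/total variance) = (6/5)·(1 − 7.762/13.246) = 0.50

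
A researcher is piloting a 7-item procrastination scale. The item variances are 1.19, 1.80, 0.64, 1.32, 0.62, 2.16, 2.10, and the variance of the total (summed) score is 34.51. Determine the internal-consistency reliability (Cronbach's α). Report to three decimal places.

sum of item variances = 1.19 + 1.80 + 0.64 + 1.32 + 0.62 + 2.16 + 2.10 = 9.83
α = (k/(k−1))·(1 − sum of item variances/total variance) = (7/6)·(1 − 9.83/34.51) = 0.834

α = 0.834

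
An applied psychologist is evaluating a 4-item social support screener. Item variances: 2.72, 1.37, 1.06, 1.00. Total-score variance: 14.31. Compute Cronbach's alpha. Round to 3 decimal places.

α = 0.760

Σσ²ᵢ = 2.72 + 1.37 + 1.06 + 1.00 = 6.15
α = (k/(k−1))·(1 − Σσ²ᵢ/total variance) = (4/3)·(1 − 6.15/14.31) = 0.760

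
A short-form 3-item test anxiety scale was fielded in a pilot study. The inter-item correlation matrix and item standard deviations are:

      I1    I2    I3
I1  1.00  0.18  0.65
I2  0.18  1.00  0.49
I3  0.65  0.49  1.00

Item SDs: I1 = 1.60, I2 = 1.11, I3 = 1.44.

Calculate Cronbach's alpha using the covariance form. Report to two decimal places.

Σσ²ᵢ = 1.60² + 1.11² + 1.44² = 5.8657
Covariances σ_ij = r_ij · s_i · s_j:
  σ(I1,I2) = 0.18 × 1.60 × 1.11 = 0.3197
  σ(I1,I3) = 0.65 × 1.60 × 1.44 = 1.4976
  σ(I2,I3) = 0.49 × 1.11 × 1.44 = 0.7832
σ²_T = Σσ²ᵢ + 2·Σσ_ij = 5.8657 + 2 × 2.6005 = 11.0667
α = (3/2)·(1 − 5.8657/11.0667) = 0.70

Cronbach's alpha = 0.70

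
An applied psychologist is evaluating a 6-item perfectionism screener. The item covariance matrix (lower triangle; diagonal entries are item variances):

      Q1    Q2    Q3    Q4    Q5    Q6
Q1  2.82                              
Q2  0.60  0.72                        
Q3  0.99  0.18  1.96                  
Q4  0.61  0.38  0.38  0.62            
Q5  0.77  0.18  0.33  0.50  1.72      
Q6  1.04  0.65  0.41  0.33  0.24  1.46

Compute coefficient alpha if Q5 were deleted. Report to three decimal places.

coefficient alpha = 0.744

Remaining items: Q1, Q2, Q3, Q4, Q6 (k = 5).
sum of item variances = 2.82 + 0.72 + 1.96 + 0.62 + 1.46 = 7.58
total variance = 7.58 + 2 × 5.57 = 18.72
α (item deleted) = (5/4)·(1 − 7.58/18.72) = 0.744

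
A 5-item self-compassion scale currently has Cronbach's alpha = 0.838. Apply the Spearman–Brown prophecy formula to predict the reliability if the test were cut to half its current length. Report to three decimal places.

predicted reliability = 0.721

Length factor m = 1/2
α' = m·α / (1 − (1−m)·α)
   = 1/2 × 0.838 / (1 − (1 − 1/2) × 0.838)
   = 0.4190 / 0.5810 = 0.721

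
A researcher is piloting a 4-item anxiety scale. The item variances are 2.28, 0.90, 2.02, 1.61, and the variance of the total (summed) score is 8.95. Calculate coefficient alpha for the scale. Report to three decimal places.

α = 0.319

Σσᵢ² = 2.28 + 0.90 + 2.02 + 1.61 = 6.81
α = (k/(k−1))·(1 − Σσᵢ²/total variance) = (4/3)·(1 − 6.81/8.95) = 0.319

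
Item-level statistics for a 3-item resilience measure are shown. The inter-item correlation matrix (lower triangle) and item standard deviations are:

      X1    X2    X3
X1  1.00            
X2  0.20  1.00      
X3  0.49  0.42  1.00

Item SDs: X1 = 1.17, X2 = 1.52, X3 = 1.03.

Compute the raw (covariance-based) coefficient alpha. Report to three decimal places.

α = 0.605

Σσ²ᵢ = 1.17² + 1.52² + 1.03² = 4.7402
Covariances σ_ij = r_ij · s_i · s_j:
  σ(X1,X2) = 0.20 × 1.17 × 1.52 = 0.3557
  σ(X1,X3) = 0.49 × 1.17 × 1.03 = 0.5905
  σ(X2,X3) = 0.42 × 1.52 × 1.03 = 0.6576
σ²_T = Σσ²ᵢ + 2·Σσ_ij = 4.7402 + 2 × 1.6038 = 7.9478
α = (3/2)·(1 − 4.7402/7.9478) = 0.605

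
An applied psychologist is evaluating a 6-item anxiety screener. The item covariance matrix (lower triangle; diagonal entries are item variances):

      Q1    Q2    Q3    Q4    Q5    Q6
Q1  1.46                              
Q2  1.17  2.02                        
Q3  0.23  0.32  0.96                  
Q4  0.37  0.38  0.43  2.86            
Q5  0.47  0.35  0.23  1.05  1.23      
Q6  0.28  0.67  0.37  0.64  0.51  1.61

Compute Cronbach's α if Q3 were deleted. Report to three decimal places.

Remaining items: Q1, Q2, Q4, Q5, Q6 (k = 5).
Σσ²ᵢ = 1.46 + 2.02 + 2.86 + 1.23 + 1.61 = 9.18
σ²_T = 9.18 + 2 × 5.89 = 20.96
α (item deleted) = (5/4)·(1 − 9.18/20.96) = 0.703

Cronbach's α = 0.703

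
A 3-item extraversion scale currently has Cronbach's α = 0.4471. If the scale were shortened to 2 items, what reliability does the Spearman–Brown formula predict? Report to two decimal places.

predicted reliability = 0.35

Length factor m = 2/3 = 0.6667
α' = m·α / (1 − (1−m)·α)
   = 2/3 × 0.4471 / (1 − (1 − 2/3) × 0.4471)
   = 0.2981 / 0.8510 = 0.35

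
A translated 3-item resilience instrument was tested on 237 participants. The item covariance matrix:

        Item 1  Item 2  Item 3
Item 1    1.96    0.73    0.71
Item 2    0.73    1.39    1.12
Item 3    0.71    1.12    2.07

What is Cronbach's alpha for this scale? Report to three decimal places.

Cronbach's alpha = 0.729

sum of item variances = 1.96 + 1.39 + 2.07 = 5.42
Sum of the distinct covariances = 2.56
total variance = 5.42 + 2 × 2.56 = 10.54
α = (k/(k−1))·(1 − sum of item variances/total variance) = (3/2)·(1 − 5.42/10.54) = 0.729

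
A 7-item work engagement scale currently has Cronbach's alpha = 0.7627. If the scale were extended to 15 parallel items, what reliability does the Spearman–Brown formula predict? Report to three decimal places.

Length factor m = 15/7 = 2.1429
α' = m·α / (1 + (m−1)·α)
   = 15/7 × 0.7627 / (1 + (15/7 − 1) × 0.7627)
   = 1.6344 / 1.8717 = 0.873

predicted reliability = 0.873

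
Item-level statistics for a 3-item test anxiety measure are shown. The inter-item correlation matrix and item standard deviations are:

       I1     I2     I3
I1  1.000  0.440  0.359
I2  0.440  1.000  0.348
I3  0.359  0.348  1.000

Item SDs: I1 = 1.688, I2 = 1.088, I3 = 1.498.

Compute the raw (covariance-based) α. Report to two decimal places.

Σσ²ᵢ = 1.688² + 1.088² + 1.498² = 6.2771
Covariances σ_ij = r_ij · s_i · s_j:
  σ(I1,I2) = 0.440 × 1.688 × 1.088 = 0.8081
  σ(I1,I3) = 0.359 × 1.688 × 1.498 = 0.9078
  σ(I2,I3) = 0.348 × 1.088 × 1.498 = 0.5672
σ²_T = Σσ²ᵢ + 2·Σσ_ij = 6.2771 + 2 × 2.2831 = 10.8433
α = (3/2)·(1 − 6.2771/10.8433) = 0.63

α = 0.63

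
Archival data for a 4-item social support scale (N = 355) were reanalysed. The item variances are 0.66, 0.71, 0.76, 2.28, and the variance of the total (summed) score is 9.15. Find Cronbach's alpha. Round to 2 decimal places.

Cronbach's alpha = 0.69

Σσ²ᵢ = 0.66 + 0.71 + 0.76 + 2.28 = 4.41
α = (k/(k−1))·(1 − Σσ²ᵢ/σ²_T) = (4/3)·(1 − 4.41/9.15) = 0.69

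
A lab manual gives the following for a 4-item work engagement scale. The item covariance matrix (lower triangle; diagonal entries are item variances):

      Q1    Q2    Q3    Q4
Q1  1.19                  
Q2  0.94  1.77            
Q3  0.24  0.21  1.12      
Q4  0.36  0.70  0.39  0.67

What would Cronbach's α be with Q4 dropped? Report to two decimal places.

α = 0.61

Remaining items: Q1, Q2, Q3 (k = 3).
Σσ²ᵢ = 1.19 + 1.77 + 1.12 = 4.08
Var(T) = 4.08 + 2 × 1.39 = 6.86
α (item deleted) = (3/2)·(1 − 4.08/6.86) = 0.61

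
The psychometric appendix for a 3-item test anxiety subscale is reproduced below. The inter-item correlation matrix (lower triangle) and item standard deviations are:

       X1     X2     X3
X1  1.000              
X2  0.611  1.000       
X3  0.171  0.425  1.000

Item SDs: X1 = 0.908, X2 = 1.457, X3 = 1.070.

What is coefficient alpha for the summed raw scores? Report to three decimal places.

α = 0.667

Σσ²ᵢ = 0.908² + 1.457² + 1.070² = 4.0922
Covariances σ_ij = r_ij · s_i · s_j:
  σ(X1,X2) = 0.611 × 0.908 × 1.457 = 0.8083
  σ(X1,X3) = 0.171 × 0.908 × 1.070 = 0.1661
  σ(X2,X3) = 0.425 × 1.457 × 1.070 = 0.6626
σ²_T = Σσ²ᵢ + 2·Σσ_ij = 4.0922 + 2 × 1.6370 = 7.3662
α = (3/2)·(1 − 4.0922/7.3662) = 0.667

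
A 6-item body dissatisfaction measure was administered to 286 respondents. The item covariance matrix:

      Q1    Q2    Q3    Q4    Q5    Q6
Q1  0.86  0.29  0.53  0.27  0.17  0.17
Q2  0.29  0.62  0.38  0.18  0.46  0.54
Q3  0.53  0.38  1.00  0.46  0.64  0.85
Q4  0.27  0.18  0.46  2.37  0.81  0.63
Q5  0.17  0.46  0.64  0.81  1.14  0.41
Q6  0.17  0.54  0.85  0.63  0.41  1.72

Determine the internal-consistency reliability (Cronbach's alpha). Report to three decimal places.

Σσ²ᵢ = 0.86 + 0.62 + 1.00 + 2.37 + 1.14 + 1.72 = 7.71
Sum of off-diagonal covariances = 6.79
Var(T) = 7.71 + 2 × 6.79 = 21.29
α = (k/(k−1))·(1 − Σσ²ᵢ/Var(T)) = (6/5)·(1 − 7.71/21.29) = 0.765

Cronbach's alpha = 0.765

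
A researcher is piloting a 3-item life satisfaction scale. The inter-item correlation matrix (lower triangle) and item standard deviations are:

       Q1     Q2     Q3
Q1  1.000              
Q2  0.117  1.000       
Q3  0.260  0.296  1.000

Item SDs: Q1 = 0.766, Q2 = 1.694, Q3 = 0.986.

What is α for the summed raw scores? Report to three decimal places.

α = 0.413

Σσ²ᵢ = 0.766² + 1.694² + 0.986² = 4.4286
Covariances σ_ij = r_ij · s_i · s_j:
  σ(Q1,Q2) = 0.117 × 0.766 × 1.694 = 0.1518
  σ(Q1,Q3) = 0.260 × 0.766 × 0.986 = 0.1964
  σ(Q2,Q3) = 0.296 × 1.694 × 0.986 = 0.4944
σ²_T = Σσ²ᵢ + 2·Σσ_ij = 4.4286 + 2 × 0.8426 = 6.1138
α = (3/2)·(1 − 4.4286/6.1138) = 0.413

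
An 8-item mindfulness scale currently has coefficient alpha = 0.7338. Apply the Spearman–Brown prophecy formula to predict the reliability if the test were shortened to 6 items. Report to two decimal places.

predicted reliability = 0.67

Length factor m = 6/8 = 0.7500
α' = m·α / (1 − (1−m)·α)
   = 6/8 × 0.7338 / (1 − (1 − 6/8) × 0.7338)
   = 0.5504 / 0.8165 = 0.67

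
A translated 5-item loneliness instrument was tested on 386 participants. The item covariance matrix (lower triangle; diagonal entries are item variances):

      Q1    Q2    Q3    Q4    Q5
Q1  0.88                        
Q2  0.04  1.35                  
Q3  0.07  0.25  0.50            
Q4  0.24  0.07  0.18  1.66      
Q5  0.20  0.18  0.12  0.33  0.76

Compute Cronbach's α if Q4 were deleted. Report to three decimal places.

Remaining items: Q1, Q2, Q3, Q5 (k = 4).
sum of item variances = 0.88 + 1.35 + 0.50 + 0.76 = 3.49
Var(T) = 3.49 + 2 × 0.86 = 5.21
α (item deleted) = (4/3)·(1 − 3.49/5.21) = 0.440

Cronbach's α = 0.440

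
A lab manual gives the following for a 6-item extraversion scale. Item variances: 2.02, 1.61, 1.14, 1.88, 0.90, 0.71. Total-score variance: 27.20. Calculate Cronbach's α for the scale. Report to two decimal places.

α = 0.84

ΣVar(i) = 2.02 + 1.61 + 1.14 + 1.88 + 0.90 + 0.71 = 8.26
α = (k/(k−1))·(1 − ΣVar(i)/σ²_total) = (6/5)·(1 − 8.26/27.20) = 0.84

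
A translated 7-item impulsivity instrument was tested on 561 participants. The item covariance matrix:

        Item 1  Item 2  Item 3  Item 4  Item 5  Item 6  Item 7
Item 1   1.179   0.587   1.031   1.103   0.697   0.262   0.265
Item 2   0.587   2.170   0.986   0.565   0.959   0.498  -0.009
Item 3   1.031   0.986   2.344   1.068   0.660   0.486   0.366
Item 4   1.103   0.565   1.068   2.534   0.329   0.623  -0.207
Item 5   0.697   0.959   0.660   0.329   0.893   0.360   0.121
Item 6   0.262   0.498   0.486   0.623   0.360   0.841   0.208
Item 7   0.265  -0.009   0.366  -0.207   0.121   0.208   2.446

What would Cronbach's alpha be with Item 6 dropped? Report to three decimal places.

α = 0.715

Remaining items: Item 1, Item 2, Item 3, Item 4, Item 5, Item 7 (k = 6).
Σσᵢ² = 1.179 + 2.170 + 2.344 + 2.534 + 0.893 + 2.446 = 11.566
Var(T) = 11.566 + 2 × 8.521 = 28.608
α (item deleted) = (6/5)·(1 − 11.566/28.608) = 0.715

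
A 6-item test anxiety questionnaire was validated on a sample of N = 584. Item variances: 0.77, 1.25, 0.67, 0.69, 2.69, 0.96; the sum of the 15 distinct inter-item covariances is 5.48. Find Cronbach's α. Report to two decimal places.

α = 0.73

Σσᵢ² = 0.77 + 1.25 + 0.67 + 0.69 + 2.69 + 0.96 = 7.03
Sum of distinct covariances = 5.48
Var(T) = Σσᵢ² + 2·Σcov = 7.03 + 2 × 5.48 = 17.99
α = (6/5)·(1 − 7.03/17.99) = 0.73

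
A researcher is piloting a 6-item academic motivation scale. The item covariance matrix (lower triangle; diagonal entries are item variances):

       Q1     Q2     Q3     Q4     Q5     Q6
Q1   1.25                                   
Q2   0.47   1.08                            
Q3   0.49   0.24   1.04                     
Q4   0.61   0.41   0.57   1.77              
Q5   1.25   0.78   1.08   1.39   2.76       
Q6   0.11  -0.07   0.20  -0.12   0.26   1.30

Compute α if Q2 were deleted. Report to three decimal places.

Remaining items: Q1, Q3, Q4, Q5, Q6 (k = 5).
sum of item variances = 1.25 + 1.04 + 1.77 + 2.76 + 1.30 = 8.12
Var(T) = 8.12 + 2 × 5.84 = 19.80
α (item deleted) = (5/4)·(1 − 8.12/19.80) = 0.737

α = 0.737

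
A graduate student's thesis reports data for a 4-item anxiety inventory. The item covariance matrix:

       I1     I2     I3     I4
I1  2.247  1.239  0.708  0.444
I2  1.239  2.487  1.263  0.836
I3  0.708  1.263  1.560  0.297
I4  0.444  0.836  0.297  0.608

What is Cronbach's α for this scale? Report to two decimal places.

Cronbach's α = 0.77

ΣVar(i) = 2.247 + 2.487 + 1.560 + 0.608 = 6.902
Sum of the distinct covariances = 4.787
total variance = 6.902 + 2 × 4.787 = 16.476
α = (k/(k−1))·(1 − ΣVar(i)/total variance) = (4/3)·(1 − 6.902/16.476) = 0.77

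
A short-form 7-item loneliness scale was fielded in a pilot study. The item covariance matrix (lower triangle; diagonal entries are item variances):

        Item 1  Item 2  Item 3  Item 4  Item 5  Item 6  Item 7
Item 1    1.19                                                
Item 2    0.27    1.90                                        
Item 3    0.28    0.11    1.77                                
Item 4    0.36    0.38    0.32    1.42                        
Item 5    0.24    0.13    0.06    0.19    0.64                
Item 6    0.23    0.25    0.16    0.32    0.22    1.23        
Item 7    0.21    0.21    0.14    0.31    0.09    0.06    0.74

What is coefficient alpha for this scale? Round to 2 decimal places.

Σσᵢ² = 1.19 + 1.90 + 1.77 + 1.42 + 0.64 + 1.23 + 0.74 = 8.89
Sum of the distinct covariances = 4.54
Var(T) = 8.89 + 2 × 4.54 = 17.97
α = (k/(k−1))·(1 − Σσᵢ²/Var(T)) = (7/6)·(1 − 8.89/17.97) = 0.59

α = 0.59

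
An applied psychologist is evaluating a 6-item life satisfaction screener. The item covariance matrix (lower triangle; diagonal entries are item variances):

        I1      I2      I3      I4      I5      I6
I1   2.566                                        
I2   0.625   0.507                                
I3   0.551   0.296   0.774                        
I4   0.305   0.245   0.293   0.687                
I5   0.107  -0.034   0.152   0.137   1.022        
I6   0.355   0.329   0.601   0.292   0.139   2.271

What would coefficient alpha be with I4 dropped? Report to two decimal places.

α = 0.58

Remaining items: I1, I2, I3, I5, I6 (k = 5).
Σσ²ᵢ = 2.566 + 0.507 + 0.774 + 1.022 + 2.271 = 7.140
total variance = 7.140 + 2 × 3.121 = 13.382
α (item deleted) = (5/4)·(1 − 7.140/13.382) = 0.58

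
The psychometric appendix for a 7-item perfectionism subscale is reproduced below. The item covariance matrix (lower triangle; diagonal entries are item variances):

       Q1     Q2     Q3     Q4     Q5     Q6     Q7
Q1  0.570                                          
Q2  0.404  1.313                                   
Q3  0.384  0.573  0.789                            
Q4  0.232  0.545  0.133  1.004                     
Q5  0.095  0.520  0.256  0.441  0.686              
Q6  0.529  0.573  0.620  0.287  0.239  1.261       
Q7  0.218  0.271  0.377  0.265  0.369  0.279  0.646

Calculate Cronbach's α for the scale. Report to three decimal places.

Σσᵢ² = 0.570 + 1.313 + 0.789 + 1.004 + 0.686 + 1.261 + 0.646 = 6.269
Sum of off-diagonal covariances = 7.610
σ²_total = 6.269 + 2 × 7.610 = 21.489
α = (k/(k−1))·(1 − Σσᵢ²/σ²_total) = (7/6)·(1 − 6.269/21.489) = 0.826

Cronbach's α = 0.826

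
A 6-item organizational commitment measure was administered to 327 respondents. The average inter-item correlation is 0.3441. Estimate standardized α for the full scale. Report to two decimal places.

α = 0.76

Standardized α = k·r̄ / (1 + (k−1)·r̄) = 6 × 0.3441 / (1 + 5 × 0.3441)
  = 2.0646 / 2.7205 = 0.76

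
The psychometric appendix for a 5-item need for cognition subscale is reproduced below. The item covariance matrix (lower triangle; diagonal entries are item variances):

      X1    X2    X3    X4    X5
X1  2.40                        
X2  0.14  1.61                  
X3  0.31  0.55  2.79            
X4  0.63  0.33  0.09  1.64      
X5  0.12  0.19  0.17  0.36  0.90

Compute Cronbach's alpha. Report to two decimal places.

sum of item variances = 2.40 + 1.61 + 2.79 + 1.64 + 0.90 = 9.34
Sum of off-diagonal covariances = 2.89
σ²_T = 9.34 + 2 × 2.89 = 15.12
α = (k/(k−1))·(1 − sum of item variances/σ²_T) = (5/4)·(1 − 9.34/15.12) = 0.48

Cronbach's alpha = 0.48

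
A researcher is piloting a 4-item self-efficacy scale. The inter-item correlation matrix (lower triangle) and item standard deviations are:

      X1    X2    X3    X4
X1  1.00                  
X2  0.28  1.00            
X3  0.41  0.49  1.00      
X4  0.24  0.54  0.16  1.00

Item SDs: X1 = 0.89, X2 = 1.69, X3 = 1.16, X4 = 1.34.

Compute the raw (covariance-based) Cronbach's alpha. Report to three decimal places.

Σσ²ᵢ = 0.89² + 1.69² + 1.16² + 1.34² = 6.7894
Covariances σ_ij = r_ij · s_i · s_j:
  σ(X1,X2) = 0.28 × 0.89 × 1.69 = 0.4211
  σ(X1,X3) = 0.41 × 0.89 × 1.16 = 0.4233
  σ(X1,X4) = 0.24 × 0.89 × 1.34 = 0.2862
  σ(X2,X3) = 0.49 × 1.69 × 1.16 = 0.9606
  σ(X2,X4) = 0.54 × 1.69 × 1.34 = 1.2229
  σ(X3,X4) = 0.16 × 1.16 × 1.34 = 0.2487
σ²_T = Σσ²ᵢ + 2·Σσ_ij = 6.7894 + 2 × 3.5628 = 13.9150
α = (4/3)·(1 − 6.7894/13.9150) = 0.683

α = 0.683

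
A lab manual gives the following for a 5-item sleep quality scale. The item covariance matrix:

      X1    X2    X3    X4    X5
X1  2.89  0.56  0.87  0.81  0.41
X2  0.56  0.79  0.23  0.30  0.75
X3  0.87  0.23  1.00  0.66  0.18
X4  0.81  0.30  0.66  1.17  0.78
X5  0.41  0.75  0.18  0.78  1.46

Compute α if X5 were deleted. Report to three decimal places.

Remaining items: X1, X2, X3, X4 (k = 4).
ΣVar(i) = 2.89 + 0.79 + 1.00 + 1.17 = 5.85
σ²_total = 5.85 + 2 × 3.43 = 12.71
α (item deleted) = (4/3)·(1 − 5.85/12.71) = 0.720

α = 0.720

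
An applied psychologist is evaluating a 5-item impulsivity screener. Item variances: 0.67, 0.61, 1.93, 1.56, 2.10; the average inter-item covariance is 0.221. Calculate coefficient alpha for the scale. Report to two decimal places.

α = 0.49

Σσ²ᵢ = 0.67 + 0.61 + 1.93 + 1.56 + 2.10 = 6.87
Sum of the 10 distinct covariances = 10 × 0.221 = 2.210
σ²_total = Σσ²ᵢ + 2·Σcov = 6.87 + 2 × 2.210 = 11.290
α = (5/4)·(1 − 6.87/11.290) = 0.49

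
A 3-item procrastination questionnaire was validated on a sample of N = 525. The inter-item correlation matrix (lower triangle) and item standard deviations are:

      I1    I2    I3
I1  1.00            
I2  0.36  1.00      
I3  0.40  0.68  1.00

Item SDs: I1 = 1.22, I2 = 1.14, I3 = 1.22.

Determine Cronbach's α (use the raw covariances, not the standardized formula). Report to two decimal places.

Σσ²ᵢ = 1.22² + 1.14² + 1.22² = 4.2764
Covariances σ_ij = r_ij · s_i · s_j:
  σ(I1,I2) = 0.36 × 1.22 × 1.14 = 0.5007
  σ(I1,I3) = 0.40 × 1.22 × 1.22 = 0.5954
  σ(I2,I3) = 0.68 × 1.14 × 1.22 = 0.9457
σ²_T = Σσ²ᵢ + 2·Σσ_ij = 4.2764 + 2 × 2.0418 = 8.3600
α = (3/2)·(1 − 4.2764/8.3600) = 0.73

α = 0.73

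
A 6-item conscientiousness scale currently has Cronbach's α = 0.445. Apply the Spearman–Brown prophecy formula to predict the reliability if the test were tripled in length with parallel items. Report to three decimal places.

Length factor m = 3
α' = m·α / (1 + (m−1)·α)
   = 3 × 0.445 / (1 + (3 − 1) × 0.445)
   = 1.3350 / 1.8900 = 0.706

predicted reliability = 0.706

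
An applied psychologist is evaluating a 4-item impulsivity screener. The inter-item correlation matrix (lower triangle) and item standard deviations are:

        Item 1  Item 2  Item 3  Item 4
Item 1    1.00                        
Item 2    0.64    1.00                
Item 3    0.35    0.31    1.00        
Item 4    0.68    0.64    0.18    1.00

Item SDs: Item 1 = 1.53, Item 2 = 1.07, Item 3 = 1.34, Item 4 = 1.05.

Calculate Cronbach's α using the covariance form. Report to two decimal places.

Σσ²ᵢ = 1.53² + 1.07² + 1.34² + 1.05² = 6.3839
Covariances σ_ij = r_ij · s_i · s_j:
  σ(Item 1,Item 2) = 0.64 × 1.53 × 1.07 = 1.0477
  σ(Item 1,Item 3) = 0.35 × 1.53 × 1.34 = 0.7176
  σ(Item 1,Item 4) = 0.68 × 1.53 × 1.05 = 1.0924
  σ(Item 2,Item 3) = 0.31 × 1.07 × 1.34 = 0.4445
  σ(Item 2,Item 4) = 0.64 × 1.07 × 1.05 = 0.7190
  σ(Item 3,Item 4) = 0.18 × 1.34 × 1.05 = 0.2533
σ²_T = Σσ²ᵢ + 2·Σσ_ij = 6.3839 + 2 × 4.2745 = 14.9329
α = (4/3)·(1 − 6.3839/14.9329) = 0.76

Cronbach's α = 0.76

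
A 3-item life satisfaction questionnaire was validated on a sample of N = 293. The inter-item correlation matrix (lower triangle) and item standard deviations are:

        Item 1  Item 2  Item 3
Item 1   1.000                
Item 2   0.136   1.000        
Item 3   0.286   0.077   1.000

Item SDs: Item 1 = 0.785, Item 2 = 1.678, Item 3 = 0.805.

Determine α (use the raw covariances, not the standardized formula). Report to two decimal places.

Σσ²ᵢ = 0.785² + 1.678² + 0.805² = 4.0799
Covariances σ_ij = r_ij · s_i · s_j:
  σ(Item 1,Item 2) = 0.136 × 0.785 × 1.678 = 0.1791
  σ(Item 1,Item 3) = 0.286 × 0.785 × 0.805 = 0.1807
  σ(Item 2,Item 3) = 0.077 × 1.678 × 0.805 = 0.1040
σ²_T = Σσ²ᵢ + 2·Σσ_ij = 4.0799 + 2 × 0.4638 = 5.0075
α = (3/2)·(1 − 4.0799/5.0075) = 0.28

α = 0.28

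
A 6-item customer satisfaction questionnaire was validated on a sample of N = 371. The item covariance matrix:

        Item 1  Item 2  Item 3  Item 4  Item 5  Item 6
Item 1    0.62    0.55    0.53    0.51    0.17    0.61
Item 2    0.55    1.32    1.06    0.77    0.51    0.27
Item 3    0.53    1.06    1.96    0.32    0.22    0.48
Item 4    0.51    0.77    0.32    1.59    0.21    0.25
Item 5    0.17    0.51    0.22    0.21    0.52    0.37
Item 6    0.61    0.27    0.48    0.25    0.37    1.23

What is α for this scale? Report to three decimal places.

α = 0.784

Σσᵢ² = 0.62 + 1.32 + 1.96 + 1.59 + 0.52 + 1.23 = 7.24
Σ_{i<j} σ_ij = 6.83
Var(T) = 7.24 + 2 × 6.83 = 20.90
α = (k/(k−1))·(1 − Σσᵢ²/Var(T)) = (6/5)·(1 − 7.24/20.90) = 0.784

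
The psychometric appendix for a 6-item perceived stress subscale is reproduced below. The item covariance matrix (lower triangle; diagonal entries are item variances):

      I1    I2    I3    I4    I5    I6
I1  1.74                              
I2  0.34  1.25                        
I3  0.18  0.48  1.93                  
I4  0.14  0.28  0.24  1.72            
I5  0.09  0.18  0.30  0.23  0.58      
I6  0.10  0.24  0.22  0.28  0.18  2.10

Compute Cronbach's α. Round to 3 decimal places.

α = 0.513

Σσᵢ² = 1.74 + 1.25 + 1.93 + 1.72 + 0.58 + 2.10 = 9.32
Σ_{i<j} σ_ij = 3.48
total variance = 9.32 + 2 × 3.48 = 16.28
α = (k/(k−1))·(1 − Σσᵢ²/total variance) = (6/5)·(1 − 9.32/16.28) = 0.513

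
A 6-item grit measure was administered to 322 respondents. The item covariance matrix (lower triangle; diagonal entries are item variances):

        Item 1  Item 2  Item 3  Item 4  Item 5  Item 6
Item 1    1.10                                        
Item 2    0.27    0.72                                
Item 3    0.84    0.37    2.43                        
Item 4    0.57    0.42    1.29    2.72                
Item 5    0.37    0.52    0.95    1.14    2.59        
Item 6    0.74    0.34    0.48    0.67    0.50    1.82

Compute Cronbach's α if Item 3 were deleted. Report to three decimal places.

Remaining items: Item 1, Item 2, Item 4, Item 5, Item 6 (k = 5).
sum of item variances = 1.10 + 0.72 + 2.72 + 2.59 + 1.82 = 8.95
σ²_total = 8.95 + 2 × 5.54 = 20.03
α (item deleted) = (5/4)·(1 − 8.95/20.03) = 0.691

α = 0.691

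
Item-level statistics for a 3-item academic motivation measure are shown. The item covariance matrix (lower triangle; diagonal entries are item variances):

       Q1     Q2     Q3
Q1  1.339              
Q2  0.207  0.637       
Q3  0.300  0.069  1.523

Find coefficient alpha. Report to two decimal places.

coefficient alpha = 0.37

Σσᵢ² = 1.339 + 0.637 + 1.523 = 3.499
Sum of the distinct covariances = 0.576
Var(T) = 3.499 + 2 × 0.576 = 4.651
α = (k/(k−1))·(1 − Σσᵢ²/Var(T)) = (3/2)·(1 − 3.499/4.651) = 0.37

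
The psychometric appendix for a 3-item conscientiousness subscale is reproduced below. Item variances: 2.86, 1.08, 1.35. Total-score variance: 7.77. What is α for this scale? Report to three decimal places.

Σσᵢ² = 2.86 + 1.08 + 1.35 = 5.29
α = (k/(k−1))·(1 − Σσᵢ²/total variance) = (3/2)·(1 − 5.29/7.77) = 0.479

α = 0.479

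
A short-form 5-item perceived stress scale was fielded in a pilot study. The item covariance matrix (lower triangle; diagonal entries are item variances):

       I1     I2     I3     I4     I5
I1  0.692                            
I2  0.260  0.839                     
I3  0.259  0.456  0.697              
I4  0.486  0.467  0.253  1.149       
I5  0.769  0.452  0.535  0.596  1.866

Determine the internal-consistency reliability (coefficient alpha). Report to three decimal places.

ΣVar(i) = 0.692 + 0.839 + 0.697 + 1.149 + 1.866 = 5.243
Sum of off-diagonal covariances = 4.533
total variance = 5.243 + 2 × 4.533 = 14.309
α = (k/(k−1))·(1 − ΣVar(i)/total variance) = (5/4)·(1 − 5.243/14.309) = 0.792

coefficient alpha = 0.792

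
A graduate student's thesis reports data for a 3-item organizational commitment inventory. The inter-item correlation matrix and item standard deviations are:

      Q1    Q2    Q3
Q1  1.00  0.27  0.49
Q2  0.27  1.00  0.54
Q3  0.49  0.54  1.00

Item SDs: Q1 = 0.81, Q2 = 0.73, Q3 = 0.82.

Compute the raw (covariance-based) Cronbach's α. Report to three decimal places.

α = 0.697

Σσ²ᵢ = 0.81² + 0.73² + 0.82² = 1.8614
Covariances σ_ij = r_ij · s_i · s_j:
  σ(Q1,Q2) = 0.27 × 0.81 × 0.73 = 0.1597
  σ(Q1,Q3) = 0.49 × 0.81 × 0.82 = 0.3255
  σ(Q2,Q3) = 0.54 × 0.73 × 0.82 = 0.3232
σ²_T = Σσ²ᵢ + 2·Σσ_ij = 1.8614 + 2 × 0.8084 = 3.4782
α = (3/2)·(1 − 1.8614/3.4782) = 0.697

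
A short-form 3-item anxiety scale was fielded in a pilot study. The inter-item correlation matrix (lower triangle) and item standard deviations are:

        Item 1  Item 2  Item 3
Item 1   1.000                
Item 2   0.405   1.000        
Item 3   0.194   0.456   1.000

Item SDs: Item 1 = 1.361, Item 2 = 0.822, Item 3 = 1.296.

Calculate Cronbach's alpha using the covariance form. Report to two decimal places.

α = 0.57

Σσ²ᵢ = 1.361² + 0.822² + 1.296² = 4.2076
Covariances σ_ij = r_ij · s_i · s_j:
  σ(Item 1,Item 2) = 0.405 × 1.361 × 0.822 = 0.4531
  σ(Item 1,Item 3) = 0.194 × 1.361 × 1.296 = 0.3422
  σ(Item 2,Item 3) = 0.456 × 0.822 × 1.296 = 0.4858
σ²_T = Σσ²ᵢ + 2·Σσ_ij = 4.2076 + 2 × 1.2811 = 6.7698
α = (3/2)·(1 − 4.2076/6.7698) = 0.57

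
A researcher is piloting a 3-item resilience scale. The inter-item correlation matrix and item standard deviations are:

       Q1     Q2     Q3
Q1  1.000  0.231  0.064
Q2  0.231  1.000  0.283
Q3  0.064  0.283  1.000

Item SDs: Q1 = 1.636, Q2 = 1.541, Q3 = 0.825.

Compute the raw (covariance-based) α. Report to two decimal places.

Σσ²ᵢ = 1.636² + 1.541² + 0.825² = 5.7318
Covariances σ_ij = r_ij · s_i · s_j:
  σ(Q1,Q2) = 0.231 × 1.636 × 1.541 = 0.5824
  σ(Q1,Q3) = 0.064 × 1.636 × 0.825 = 0.0864
  σ(Q2,Q3) = 0.283 × 1.541 × 0.825 = 0.3598
σ²_T = Σσ²ᵢ + 2·Σσ_ij = 5.7318 + 2 × 1.0286 = 7.7890
α = (3/2)·(1 − 5.7318/7.7890) = 0.40

α = 0.40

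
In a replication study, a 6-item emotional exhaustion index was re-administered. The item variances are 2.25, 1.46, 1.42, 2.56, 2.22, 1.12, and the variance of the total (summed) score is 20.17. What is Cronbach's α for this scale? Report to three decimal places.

sum of item variances = 2.25 + 1.46 + 1.42 + 2.56 + 2.22 + 1.12 = 11.03
α = (k/(k−1))·(1 − sum of item variances/total variance) = (6/5)·(1 − 11.03/20.17) = 0.544

α = 0.544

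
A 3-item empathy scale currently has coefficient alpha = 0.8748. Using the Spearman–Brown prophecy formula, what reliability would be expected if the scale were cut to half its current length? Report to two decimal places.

Length factor m = 1/2
α' = m·α / (1 − (1−m)·α)
   = 1/2 × 0.8748 / (1 − (1 − 1/2) × 0.8748)
   = 0.4374 / 0.5626 = 0.78

predicted reliability = 0.78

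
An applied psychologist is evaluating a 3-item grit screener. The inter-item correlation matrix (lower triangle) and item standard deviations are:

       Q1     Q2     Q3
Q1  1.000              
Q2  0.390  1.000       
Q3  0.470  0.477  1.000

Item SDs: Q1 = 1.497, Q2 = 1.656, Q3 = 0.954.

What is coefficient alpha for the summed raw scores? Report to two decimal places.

coefficient alpha = 0.67

Σσ²ᵢ = 1.497² + 1.656² + 0.954² = 5.8935
Covariances σ_ij = r_ij · s_i · s_j:
  σ(Q1,Q2) = 0.390 × 1.497 × 1.656 = 0.9668
  σ(Q1,Q3) = 0.470 × 1.497 × 0.954 = 0.6712
  σ(Q2,Q3) = 0.477 × 1.656 × 0.954 = 0.7536
σ²_T = Σσ²ᵢ + 2·Σσ_ij = 5.8935 + 2 × 2.3916 = 10.6767
α = (3/2)·(1 − 5.8935/10.6767) = 0.67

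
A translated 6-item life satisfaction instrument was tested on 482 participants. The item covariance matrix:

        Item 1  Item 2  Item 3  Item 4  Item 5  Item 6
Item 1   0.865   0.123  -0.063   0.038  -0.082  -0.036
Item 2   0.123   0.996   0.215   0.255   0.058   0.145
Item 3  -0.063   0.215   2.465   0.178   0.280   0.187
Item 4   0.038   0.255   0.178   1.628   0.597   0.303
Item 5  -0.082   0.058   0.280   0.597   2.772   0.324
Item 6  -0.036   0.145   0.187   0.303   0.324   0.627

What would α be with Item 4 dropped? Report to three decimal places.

α = 0.287

Remaining items: Item 1, Item 2, Item 3, Item 5, Item 6 (k = 5).
sum of item variances = 0.865 + 0.996 + 2.465 + 2.772 + 0.627 = 7.725
Var(T) = 7.725 + 2 × 1.151 = 10.027
α (item deleted) = (5/4)·(1 − 7.725/10.027) = 0.287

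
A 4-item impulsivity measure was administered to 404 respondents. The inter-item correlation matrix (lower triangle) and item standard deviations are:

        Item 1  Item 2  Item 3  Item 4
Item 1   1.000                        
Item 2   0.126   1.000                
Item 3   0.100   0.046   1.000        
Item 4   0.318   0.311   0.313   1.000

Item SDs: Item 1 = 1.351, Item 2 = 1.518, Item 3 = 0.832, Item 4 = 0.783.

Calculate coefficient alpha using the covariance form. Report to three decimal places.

coefficient alpha = 0.440

Σσ²ᵢ = 1.351² + 1.518² + 0.832² + 0.783² = 5.4348
Covariances σ_ij = r_ij · s_i · s_j:
  σ(Item 1,Item 2) = 0.126 × 1.351 × 1.518 = 0.2584
  σ(Item 1,Item 3) = 0.100 × 1.351 × 0.832 = 0.1124
  σ(Item 1,Item 4) = 0.318 × 1.351 × 0.783 = 0.3364
  σ(Item 2,Item 3) = 0.046 × 1.518 × 0.832 = 0.0581
  σ(Item 2,Item 4) = 0.311 × 1.518 × 0.783 = 0.3697
  σ(Item 3,Item 4) = 0.313 × 0.832 × 0.783 = 0.2039
σ²_T = Σσ²ᵢ + 2·Σσ_ij = 5.4348 + 2 × 1.3389 = 8.1126
α = (4/3)·(1 − 5.4348/8.1126) = 0.440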